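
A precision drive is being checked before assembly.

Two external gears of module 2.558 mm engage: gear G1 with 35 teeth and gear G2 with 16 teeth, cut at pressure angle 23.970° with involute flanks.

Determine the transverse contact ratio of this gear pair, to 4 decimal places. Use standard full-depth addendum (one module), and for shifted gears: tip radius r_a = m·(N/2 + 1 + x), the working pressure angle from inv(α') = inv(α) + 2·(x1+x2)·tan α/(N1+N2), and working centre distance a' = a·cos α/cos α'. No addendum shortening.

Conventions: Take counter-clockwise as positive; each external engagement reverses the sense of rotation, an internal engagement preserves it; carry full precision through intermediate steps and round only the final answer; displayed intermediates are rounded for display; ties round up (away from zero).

single-mesh involute tooth geometry (35T engaging 16T at module 2.558)
base radii: r_b1 = 40.904390, r_b2 = 18.699150
tip radii: r_a1 = 47.323000, r_a2 = 23.022000
no profile shift: α' = α, a' = a
action lengths: √(r_a1²−r_b1²) = 23.797000, √(r_a2²−r_b2²) = 13.429605
base pitch p_b = π·m·cos α = 7.343139
CR = (23.797000 + 13.429605 − 65.229000·sin 23.97000°)/7.343139 = 1.460790
contact ratio ≈ 1.4608

1.4608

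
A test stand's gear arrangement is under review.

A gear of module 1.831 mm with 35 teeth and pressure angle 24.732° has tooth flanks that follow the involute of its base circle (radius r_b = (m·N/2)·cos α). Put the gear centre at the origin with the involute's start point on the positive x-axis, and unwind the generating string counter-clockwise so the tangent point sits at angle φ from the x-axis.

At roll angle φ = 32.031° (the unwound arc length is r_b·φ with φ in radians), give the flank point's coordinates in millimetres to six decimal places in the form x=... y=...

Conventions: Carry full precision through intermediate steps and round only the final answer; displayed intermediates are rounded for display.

x=33.302055 y=1.642599

single-mesh involute tooth geometry (35T wheel at module 1.831)
pitch radius r_p = m·N/2 = 1.831·35/2 = 32.042500
base radius r_b = r_p·cos α = 32.042500·cos 24.732° = 29.103391
roll angle φ = 32.031° = 0.55904641 rad
x = r_b·(cos φ + φ·sin φ) = 33.302055
y = r_b·(sin φ − φ·cos φ) = 1.642599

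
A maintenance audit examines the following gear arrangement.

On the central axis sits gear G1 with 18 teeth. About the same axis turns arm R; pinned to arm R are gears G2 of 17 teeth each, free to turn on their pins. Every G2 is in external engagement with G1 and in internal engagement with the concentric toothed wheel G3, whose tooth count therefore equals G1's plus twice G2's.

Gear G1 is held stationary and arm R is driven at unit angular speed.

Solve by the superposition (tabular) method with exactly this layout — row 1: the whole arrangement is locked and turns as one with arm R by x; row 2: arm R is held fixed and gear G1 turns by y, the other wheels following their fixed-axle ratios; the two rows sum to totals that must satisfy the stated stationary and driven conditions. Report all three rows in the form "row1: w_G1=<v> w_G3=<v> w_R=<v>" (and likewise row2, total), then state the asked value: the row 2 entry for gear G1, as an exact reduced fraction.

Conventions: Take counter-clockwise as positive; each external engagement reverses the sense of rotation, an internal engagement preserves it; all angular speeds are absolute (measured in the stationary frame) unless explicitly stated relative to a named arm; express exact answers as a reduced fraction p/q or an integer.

planetary set (18T centre, 17T on arm, 52T internal) — Willis relation
superposition row 1 [locked train]: every member turns x
superposition row 2 [arm held]: sun y, ring −(18/52)·y, arm 0
boundary: total ω_sun = x + y = 0 and total ω_arm = x = 1  ⇒  y = -1, x = 1
row 2 ring = −(18/52)·(-1) = 9/26
totals (row 1 + row 2): sun 1 + (-1) = 0, ring 1 + 9/26 = 35/26, arm 1 + 0 = 1
asked cell (row2, sun) = -1

row1: w_G1=1 w_G3=1 w_R=1
row2: w_G1=-1 w_G3=9/26 w_R=0
total: w_G1=0 w_G3=35/26 w_R=1
asked value: -1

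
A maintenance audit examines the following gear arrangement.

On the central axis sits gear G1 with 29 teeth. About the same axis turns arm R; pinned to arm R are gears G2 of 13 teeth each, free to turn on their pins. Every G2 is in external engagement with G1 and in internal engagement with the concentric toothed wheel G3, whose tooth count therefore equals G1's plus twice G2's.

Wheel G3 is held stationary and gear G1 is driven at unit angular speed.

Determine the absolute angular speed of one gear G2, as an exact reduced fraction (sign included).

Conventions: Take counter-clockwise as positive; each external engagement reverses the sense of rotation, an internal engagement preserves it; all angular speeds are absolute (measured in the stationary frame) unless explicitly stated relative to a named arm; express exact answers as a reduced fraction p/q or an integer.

topology: planetary set — G1 29T / G2 13T / G3 55T, arm = carrier (Willis)
ring teeth: 29 + 2·13 = 55
29(ω_sun−ω_arm) = −55(ω_ring−ω_arm),  ω_ring = 0, ω_sun = 1
29(1−ω_arm) = −55(0−ω_arm)  ⇒  84·ω_arm = 29  ⇒  ω_arm = 29/84
sun–planet mesh: 29·(1−29/84) = −13·(ω_p−ω_arm)  ⇒  ω_p−ω_arm = -1595/1092
ω_p = 29/84 − 1595/1092 = -29/26
exact speed ratio = -29/26

-29/26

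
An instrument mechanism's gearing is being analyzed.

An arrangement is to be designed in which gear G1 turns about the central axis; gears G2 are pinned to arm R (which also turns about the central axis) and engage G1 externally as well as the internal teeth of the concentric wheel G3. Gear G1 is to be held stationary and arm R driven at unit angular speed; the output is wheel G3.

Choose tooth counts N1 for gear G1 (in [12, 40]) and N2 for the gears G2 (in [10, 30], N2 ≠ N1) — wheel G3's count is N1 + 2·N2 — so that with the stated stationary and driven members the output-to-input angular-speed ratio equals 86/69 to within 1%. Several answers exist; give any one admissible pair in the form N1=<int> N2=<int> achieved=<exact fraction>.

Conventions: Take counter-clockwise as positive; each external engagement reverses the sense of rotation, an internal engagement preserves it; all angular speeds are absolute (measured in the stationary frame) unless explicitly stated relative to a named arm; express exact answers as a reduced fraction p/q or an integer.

N1=17 N2=26 achieved=86/69

class = planetary set [ratio 86/69 wanted; Willis about the carrier]
Willis with ω_sun = 0: ω_ring/ω_arm = (N1+N3)/N3; set equal to 86/69  ⇒  N3/N1 = 1/(86/69 − 1) = 69/17
N3 = N1 + 2·N2  ⇒  N2/N1 = (N3/N1 − 1)/2 = (69/17 − 1)/2 = 26/17
smallest multiple with N1 ≥ 12 and N2 ≥ 10: k = 1  ⇒  N1 = 1·17 = 17, N2 = 1·26 = 26 (N1 ≤ 40, N2 ≤ 30, N2 ≠ N1 ✓), N3 = 17 + 2·26 = 69
check: (N1+N3)/N3 with N1 = 17, N3 = 69 gives 86/69; |achieved − target| = 0 ≤ 43/3450 ✓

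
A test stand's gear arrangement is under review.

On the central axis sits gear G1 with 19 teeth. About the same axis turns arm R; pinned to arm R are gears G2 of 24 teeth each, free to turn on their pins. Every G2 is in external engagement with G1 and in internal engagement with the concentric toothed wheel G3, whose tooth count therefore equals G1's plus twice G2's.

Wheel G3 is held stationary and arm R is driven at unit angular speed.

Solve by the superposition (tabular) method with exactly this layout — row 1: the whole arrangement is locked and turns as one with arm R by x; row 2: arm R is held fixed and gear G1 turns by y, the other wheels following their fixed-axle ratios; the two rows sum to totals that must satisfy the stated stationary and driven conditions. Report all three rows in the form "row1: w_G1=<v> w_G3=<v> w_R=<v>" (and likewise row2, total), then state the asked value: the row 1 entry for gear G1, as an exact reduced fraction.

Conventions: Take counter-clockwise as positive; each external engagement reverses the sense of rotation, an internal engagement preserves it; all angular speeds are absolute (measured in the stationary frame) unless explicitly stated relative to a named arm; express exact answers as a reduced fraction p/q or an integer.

row1: w_G1=1 w_G3=1 w_R=1
row2: w_G1=67/19 w_G3=-1 w_R=0
total: w_G1=86/19 w_G3=0 w_R=1
asked value: 1

class = planetary set [G3 = 19+2·24 = 67; Willis about the carrier]
row 1: whole set turns with the arm by x
superposition row 2 [arm held]: sun y, ring −(19/67)·y, arm 0
boundary: total ω_ring = x − (19/67)·y = 0 and total ω_arm = x = 1  ⇒  y = 67/19, x = 1
row 2 ring = −(19/67)·67/19 = -1
totals (row 1 + row 2): sun 1 + 67/19 = 86/19, ring 1 + (-1) = 0, arm 1 + 0 = 1
asked cell (row1, sun) = 1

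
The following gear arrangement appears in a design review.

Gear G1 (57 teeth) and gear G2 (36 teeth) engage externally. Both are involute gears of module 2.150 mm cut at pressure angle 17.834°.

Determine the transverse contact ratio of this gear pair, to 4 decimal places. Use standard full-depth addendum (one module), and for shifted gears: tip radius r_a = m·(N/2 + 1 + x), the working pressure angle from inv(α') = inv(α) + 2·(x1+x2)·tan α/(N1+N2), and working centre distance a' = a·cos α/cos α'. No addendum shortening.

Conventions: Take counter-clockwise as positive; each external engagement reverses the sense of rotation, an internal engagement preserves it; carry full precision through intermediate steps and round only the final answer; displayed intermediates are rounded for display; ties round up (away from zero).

recognized (one external pair, fixed centres): single-mesh tooth geometry, m = 2.150, N1 = 57, N2 = 36
base radii: r_b1 = 58.330603, r_b2 = 36.840381
tip radii: r_a1 = 63.425000, r_a2 = 40.850000
no profile shift: α' = α, a' = a
action lengths: √(r_a1²−r_b1²) = 24.905249, √(r_a2²−r_b2²) = 17.649613
base pitch p_b = π·m·cos α = 6.429859
CR = (24.905249 + 17.649613 − 99.975000·sin 17.83400°)/6.429859 = 1.856416
contact ratio ≈ 1.8564

1.8564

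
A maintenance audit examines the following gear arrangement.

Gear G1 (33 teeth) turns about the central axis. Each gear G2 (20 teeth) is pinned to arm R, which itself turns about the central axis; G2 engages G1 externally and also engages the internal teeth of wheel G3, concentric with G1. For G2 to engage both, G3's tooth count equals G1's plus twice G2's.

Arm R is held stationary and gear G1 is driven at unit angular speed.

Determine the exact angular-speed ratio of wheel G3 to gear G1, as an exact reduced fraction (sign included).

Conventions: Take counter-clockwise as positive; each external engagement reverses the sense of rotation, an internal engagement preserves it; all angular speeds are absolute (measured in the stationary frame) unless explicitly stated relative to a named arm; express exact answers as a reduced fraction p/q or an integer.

-33/73

topology: planetary set — G1 33T / G2 20T / G3 73T, arm = carrier (Willis)
ring teeth: 33 + 2·20 = 73
33(ω_sun−ω_arm) = −73(ω_ring−ω_arm),  ω_arm = 0, ω_sun = 1
ω_ring = 0 − (33/73)(1−0) = -33/73
ω_out/ω_in = -33/73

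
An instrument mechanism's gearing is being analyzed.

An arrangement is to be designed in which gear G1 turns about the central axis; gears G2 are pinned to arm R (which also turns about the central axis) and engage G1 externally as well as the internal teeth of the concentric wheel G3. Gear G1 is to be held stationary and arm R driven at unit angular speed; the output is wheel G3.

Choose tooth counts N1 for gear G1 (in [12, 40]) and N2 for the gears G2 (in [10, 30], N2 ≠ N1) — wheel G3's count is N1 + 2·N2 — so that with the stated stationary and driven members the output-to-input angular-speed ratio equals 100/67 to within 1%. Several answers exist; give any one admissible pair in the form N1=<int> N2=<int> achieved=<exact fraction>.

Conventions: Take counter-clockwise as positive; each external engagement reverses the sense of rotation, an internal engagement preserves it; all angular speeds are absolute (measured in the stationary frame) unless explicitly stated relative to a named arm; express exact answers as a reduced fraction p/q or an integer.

N1=33 N2=17 achieved=100/67

class = planetary set [ratio 100/67 wanted; Willis about the carrier]
Willis with ω_sun = 0: ω_ring/ω_arm = (N1+N3)/N3; set equal to 100/67  ⇒  N3/N1 = 1/(100/67 − 1) = 67/33
N3 = N1 + 2·N2  ⇒  N2/N1 = (N3/N1 − 1)/2 = (67/33 − 1)/2 = 17/33
smallest multiple with N1 ≥ 12 and N2 ≥ 10: k = 1  ⇒  N1 = 1·33 = 33, N2 = 1·17 = 17 (N1 ≤ 40, N2 ≤ 30, N2 ≠ N1 ✓), N3 = 33 + 2·17 = 67
check: (N1+N3)/N3 with N1 = 33, N3 = 67 gives 100/67; |achieved − target| = 0 ≤ 1/67 ✓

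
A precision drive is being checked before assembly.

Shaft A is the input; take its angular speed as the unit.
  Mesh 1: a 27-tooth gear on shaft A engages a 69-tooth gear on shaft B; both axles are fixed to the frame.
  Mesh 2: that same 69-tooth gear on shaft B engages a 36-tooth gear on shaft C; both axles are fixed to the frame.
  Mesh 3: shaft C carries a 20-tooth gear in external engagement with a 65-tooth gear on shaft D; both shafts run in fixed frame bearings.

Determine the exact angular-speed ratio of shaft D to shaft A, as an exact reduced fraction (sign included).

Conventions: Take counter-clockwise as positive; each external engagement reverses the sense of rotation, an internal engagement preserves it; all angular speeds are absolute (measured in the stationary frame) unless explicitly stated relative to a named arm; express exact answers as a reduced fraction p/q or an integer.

-3/13

class = fixed-axis compound train [3 meshes; 3 ratios multiply, 3 sense flips]
mesh 1 [27T→69T]: running ratio 9/23, sense −
mesh 2 [69T→36T]: running ratio 3/4, sense +
mesh 3 [20T→65T]: running ratio 3/13, sense −
ω_out/ω_in = -3/13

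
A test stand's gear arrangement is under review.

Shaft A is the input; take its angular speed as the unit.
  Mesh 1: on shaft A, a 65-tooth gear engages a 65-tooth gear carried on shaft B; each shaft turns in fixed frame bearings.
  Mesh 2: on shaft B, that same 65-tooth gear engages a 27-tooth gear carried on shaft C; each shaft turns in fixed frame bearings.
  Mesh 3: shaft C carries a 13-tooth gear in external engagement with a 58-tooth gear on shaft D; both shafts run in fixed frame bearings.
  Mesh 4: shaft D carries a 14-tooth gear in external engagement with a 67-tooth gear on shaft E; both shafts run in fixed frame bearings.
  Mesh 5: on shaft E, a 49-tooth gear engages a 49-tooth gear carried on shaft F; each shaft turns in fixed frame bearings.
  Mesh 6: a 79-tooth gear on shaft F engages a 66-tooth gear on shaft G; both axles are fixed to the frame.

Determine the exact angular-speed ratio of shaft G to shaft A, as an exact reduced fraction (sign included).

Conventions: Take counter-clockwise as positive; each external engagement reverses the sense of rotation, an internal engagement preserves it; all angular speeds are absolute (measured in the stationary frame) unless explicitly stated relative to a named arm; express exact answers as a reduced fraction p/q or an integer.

class = fixed-axis compound train [6 meshes; 6 ratios multiply, 6 sense flips]
mesh 1 [65T→65T]: running ratio 1, sense −
mesh 2 [65T→27T]: running ratio 65/27, sense +
mesh 3 [13T→58T]: running ratio 845/1566, sense −
mesh 4 [14T→67T]: running ratio 5915/52461, sense +
mesh 5 [49T→49T]: running ratio 5915/52461, sense −
mesh 6 [79T→66T]: running ratio 467285/3462426, sense +
ω_out/ω_in = 467285/3462426

467285/3462426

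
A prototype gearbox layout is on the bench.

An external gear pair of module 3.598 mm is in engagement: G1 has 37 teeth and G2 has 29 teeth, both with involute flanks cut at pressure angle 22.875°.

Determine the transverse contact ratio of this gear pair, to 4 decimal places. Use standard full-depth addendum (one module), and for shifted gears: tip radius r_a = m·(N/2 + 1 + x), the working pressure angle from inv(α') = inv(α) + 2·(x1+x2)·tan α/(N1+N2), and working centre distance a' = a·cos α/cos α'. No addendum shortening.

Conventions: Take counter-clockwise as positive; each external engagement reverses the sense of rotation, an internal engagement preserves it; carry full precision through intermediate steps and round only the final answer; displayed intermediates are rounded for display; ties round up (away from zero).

recognized (one external pair, fixed centres): single-mesh tooth geometry, m = 3.598, N1 = 37, N2 = 29
base radii: r_b1 = 61.328160, r_b2 = 48.068017
tip radii: r_a1 = 70.161000, r_a2 = 55.769000
no profile shift: α' = α, a' = a
action lengths: √(r_a1²−r_b1²) = 34.079653, √(r_a2²−r_b2²) = 28.278032
base pitch p_b = π·m·cos α = 10.414492
CR = (34.079653 + 28.278032 − 118.734000·sin 22.87500°)/10.414492 = 1.555829
contact ratio ≈ 1.5558

1.5558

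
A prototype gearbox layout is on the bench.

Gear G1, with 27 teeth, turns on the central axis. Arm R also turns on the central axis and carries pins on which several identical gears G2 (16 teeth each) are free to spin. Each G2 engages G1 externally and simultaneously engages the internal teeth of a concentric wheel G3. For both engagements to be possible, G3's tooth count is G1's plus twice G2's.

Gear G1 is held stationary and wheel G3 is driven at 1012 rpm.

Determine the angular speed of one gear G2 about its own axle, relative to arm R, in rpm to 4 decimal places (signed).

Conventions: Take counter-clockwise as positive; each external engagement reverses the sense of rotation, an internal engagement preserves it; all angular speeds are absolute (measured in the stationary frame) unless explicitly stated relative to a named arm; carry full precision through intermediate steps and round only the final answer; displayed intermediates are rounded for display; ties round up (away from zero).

recognized (axles ride arm R): planetary set, 27/16/59 teeth
normalise by the input: solve with ω_ring = 1, then scale by 1012 rpm
ring teeth: 27 + 2·16 = 59
27(ω_sun−ω_arm) = −59(ω_ring−ω_arm),  ω_sun = 0, ω_ring = 1
27(0−ω_arm) = −59(1−ω_arm)  ⇒  86·ω_arm = 59  ⇒  ω_arm = 59/86
sun–planet mesh: 27·(0−59/86) = −16·(ω_p−ω_arm)  ⇒  ω_p−ω_arm = 1593/1376
scale: ω_p−ω_arm = 1593/1376 × 1012 rpm = +1171.5959 rpm

+1171.5959 rpm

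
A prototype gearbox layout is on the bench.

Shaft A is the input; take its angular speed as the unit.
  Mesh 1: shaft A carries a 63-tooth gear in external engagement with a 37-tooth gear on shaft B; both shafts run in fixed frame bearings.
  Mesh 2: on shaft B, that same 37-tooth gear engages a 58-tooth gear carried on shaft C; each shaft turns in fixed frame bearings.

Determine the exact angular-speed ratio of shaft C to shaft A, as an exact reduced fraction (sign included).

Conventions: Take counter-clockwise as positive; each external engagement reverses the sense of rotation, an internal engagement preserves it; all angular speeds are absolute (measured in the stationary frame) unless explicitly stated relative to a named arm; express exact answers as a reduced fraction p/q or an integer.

63/58

class = fixed-axis compound train [2 meshes; 2 ratios multiply, 2 sense flips]
mesh 1 [63T→37T]: running ratio 63/37, sense −
mesh 2 [37T→58T]: running ratio 63/58, sense +
ω_out/ω_in = 63/58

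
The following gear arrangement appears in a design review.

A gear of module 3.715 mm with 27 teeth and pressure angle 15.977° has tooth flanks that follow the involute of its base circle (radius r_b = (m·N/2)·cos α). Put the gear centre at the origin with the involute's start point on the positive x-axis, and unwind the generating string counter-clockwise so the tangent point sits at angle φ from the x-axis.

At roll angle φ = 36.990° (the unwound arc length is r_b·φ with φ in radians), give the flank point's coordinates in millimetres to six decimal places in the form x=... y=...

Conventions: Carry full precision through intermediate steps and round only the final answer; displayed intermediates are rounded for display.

x=57.240181 y=4.147035

topology: single-mesh involute geometry — m = 3.715, N = 27
pitch radius r_p = m·N/2 = 3.715·27/2 = 50.152500
base radius r_b = r_p·cos α = 50.152500·cos 15.977° = 48.215223
roll angle φ = 36.990° = 0.64559729 rad
x = r_b·(cos φ + φ·sin φ) = 57.240181
y = r_b·(sin φ − φ·cos φ) = 4.147035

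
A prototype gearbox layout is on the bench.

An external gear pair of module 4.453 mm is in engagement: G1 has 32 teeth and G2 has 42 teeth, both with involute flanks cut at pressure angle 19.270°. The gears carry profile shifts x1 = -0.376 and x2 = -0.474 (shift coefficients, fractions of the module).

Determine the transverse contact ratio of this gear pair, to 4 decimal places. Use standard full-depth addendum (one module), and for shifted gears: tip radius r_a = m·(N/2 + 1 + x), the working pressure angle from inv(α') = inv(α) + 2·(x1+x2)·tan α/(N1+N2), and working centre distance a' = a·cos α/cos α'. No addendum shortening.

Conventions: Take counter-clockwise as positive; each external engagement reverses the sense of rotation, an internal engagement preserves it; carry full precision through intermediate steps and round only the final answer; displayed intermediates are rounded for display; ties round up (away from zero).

2.1816

topology: single-mesh involute geometry — m = 4.453, 32T/42T pair
base radii: r_b1 = 67.256251, r_b2 = 88.273829
tip radii: r_a1 = 74.026672, r_a2 = 95.855278
inv(α') = inv(19.270°) + 2·(-0.376-0.474)·tan α/(32+42) = 0.00525085  ⇒  α' = 14.24344°
a' = a·cos α / cos α' = 164.7610·cos 19.270°/cos 14.24344° = 160.462857
action lengths: √(r_a1²−r_b1²) = 30.928060, √(r_a2²−r_b2²) = 37.362620
base pitch p_b = π·m·cos α = 13.205734
CR = (30.928060 + 37.362620 − 160.462857·sin 14.24344°)/13.205734 = 2.181629
contact ratio ≈ 2.1816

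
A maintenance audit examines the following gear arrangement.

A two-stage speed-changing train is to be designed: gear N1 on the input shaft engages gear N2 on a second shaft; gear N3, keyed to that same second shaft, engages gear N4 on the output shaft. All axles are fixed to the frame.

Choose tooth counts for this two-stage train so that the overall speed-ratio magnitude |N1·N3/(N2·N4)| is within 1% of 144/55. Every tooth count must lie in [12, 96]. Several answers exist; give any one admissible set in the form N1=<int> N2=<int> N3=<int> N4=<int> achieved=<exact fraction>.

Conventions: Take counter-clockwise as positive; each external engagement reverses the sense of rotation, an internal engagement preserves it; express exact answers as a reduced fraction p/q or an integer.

N1=12 N2=15 N3=72 N4=22 achieved=144/55

topology: fixed-axis compound train — 2 stages, target 144/55
target = 144/55 in lowest terms: an exact hit needs N1·N3 = k·144 and N2·N4 = k·55 for one integer k, every count in [12, 96]; additionally prefer no 1:1 stage (N1 ≠ N2, N3 ≠ N4)
k = 1…5: no 1:1-free in-range split of k·144 and k·55 into factor pairs; take k = 6
k = 6: N1·N3 = 864 = 12·72, N2·N4 = 330 = 15·22
achieved = 12·72/(15·22) = 144/55; |achieved − target| = 0 ≤ 36/1375 ✓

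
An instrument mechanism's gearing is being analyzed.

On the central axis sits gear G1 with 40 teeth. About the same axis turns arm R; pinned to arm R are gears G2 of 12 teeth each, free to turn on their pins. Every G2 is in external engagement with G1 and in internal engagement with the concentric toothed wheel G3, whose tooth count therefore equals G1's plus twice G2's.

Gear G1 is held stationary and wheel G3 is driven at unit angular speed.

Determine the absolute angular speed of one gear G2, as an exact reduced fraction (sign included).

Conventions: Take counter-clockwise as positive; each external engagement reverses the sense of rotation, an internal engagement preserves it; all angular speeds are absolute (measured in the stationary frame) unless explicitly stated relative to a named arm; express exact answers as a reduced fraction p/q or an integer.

8/3

recognized (axles ride arm R): planetary set, 40/12/64 teeth
ring teeth: 40 + 2·12 = 64
40(ω_sun−ω_arm) = −64(ω_ring−ω_arm),  ω_sun = 0, ω_ring = 1
40(0−ω_arm) = −64(1−ω_arm)  ⇒  104·ω_arm = 64  ⇒  ω_arm = 8/13
sun–planet mesh: 40·(0−8/13) = −12·(ω_p−ω_arm)  ⇒  ω_p−ω_arm = 80/39
ω_p = 8/13 + 80/39 = 8/3
exact speed ratio = 8/3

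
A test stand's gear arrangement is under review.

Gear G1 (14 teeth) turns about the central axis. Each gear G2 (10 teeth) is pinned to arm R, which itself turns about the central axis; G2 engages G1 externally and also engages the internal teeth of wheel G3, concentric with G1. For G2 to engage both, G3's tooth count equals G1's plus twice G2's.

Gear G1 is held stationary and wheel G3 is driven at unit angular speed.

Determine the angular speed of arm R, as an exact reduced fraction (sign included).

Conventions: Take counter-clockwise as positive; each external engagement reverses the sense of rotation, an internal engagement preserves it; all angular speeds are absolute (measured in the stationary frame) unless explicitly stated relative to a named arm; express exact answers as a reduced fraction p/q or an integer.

17/24

class = planetary set [G3 = 14+2·10 = 34; Willis about the carrier]
ring teeth: 14 + 2·10 = 34
14(ω_sun−ω_arm) = −34(ω_ring−ω_arm),  ω_sun = 0, ω_ring = 1
14(0−ω_arm) = −34(1−ω_arm)  ⇒  48·ω_arm = 34  ⇒  ω_arm = 17/24
exact speed ratio = 17/24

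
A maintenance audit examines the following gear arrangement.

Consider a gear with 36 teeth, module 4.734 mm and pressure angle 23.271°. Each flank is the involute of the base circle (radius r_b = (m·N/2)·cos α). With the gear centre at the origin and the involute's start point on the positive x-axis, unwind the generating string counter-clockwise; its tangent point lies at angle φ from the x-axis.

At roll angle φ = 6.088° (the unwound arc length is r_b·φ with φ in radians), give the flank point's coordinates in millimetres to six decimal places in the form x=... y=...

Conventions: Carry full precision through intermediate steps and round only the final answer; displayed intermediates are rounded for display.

topology: single-mesh involute geometry — m = 4.734, N = 36
pitch radius r_p = m·N/2 = 4.734·36/2 = 85.212000
base radius r_b = r_p·cos α = 85.212000·cos 23.271° = 78.279703
roll angle φ = 6.088° = 0.10625564 rad
x = r_b·(cos φ + φ·sin φ) = 78.720355
y = r_b·(sin φ − φ·cos φ) = 0.031268

x=78.720355 y=0.031268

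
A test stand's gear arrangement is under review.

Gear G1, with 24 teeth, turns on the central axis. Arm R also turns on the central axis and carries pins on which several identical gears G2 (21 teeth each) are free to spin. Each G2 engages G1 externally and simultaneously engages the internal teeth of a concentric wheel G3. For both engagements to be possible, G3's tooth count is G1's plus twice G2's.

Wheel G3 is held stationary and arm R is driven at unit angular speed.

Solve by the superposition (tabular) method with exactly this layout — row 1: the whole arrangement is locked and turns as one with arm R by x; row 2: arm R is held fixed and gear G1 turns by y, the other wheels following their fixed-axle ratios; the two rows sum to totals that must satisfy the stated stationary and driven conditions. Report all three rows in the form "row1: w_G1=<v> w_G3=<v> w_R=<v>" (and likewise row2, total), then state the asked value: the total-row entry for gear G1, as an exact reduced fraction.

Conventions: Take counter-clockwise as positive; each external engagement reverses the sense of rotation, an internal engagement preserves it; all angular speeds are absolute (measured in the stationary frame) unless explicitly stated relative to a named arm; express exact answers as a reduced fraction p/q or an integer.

row1: w_G1=1 w_G3=1 w_R=1
row2: w_G1=11/4 w_G3=-1 w_R=0
total: w_G1=15/4 w_G3=0 w_R=1
asked value: 15/4

planetary set (24T centre, 21T on arm, 66T internal) — Willis relation
row 1 — lock + rotate with arm: ω_sun = ω_ring = ω_arm = x
row 2 — arm fixed, fixed-axis ratios: sun y, ring −(24/66)·y, arm 0
boundary: total ω_ring = x − (24/66)·y = 0 and total ω_arm = x = 1  ⇒  y = 11/4, x = 1
row 2 ring = −(24/66)·11/4 = -1
totals (row 1 + row 2): sun 1 + 11/4 = 15/4, ring 1 + (-1) = 0, arm 1 + 0 = 1
asked cell (total, sun) = 15/4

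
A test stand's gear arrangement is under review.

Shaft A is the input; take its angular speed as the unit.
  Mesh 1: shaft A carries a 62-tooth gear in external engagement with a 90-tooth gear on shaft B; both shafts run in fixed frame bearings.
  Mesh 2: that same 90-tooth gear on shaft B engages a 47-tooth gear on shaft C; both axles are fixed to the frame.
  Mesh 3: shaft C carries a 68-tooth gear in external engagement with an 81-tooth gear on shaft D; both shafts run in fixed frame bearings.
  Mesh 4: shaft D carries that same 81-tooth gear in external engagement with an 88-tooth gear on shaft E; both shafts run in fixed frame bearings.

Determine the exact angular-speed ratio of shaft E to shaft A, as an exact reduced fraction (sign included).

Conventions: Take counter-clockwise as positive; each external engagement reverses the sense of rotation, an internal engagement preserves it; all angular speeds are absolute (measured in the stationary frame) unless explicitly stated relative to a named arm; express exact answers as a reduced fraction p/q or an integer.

class = fixed-axis compound train [4 meshes; 4 ratios multiply, 4 sense flips]
mesh 1 [62T→90T]: running ratio 31/45, sense −
mesh 2 [90T→47T]: running ratio 62/47, sense +
mesh 3 [68T→81T]: running ratio 4216/3807, sense −
mesh 4 [81T→88T]: running ratio 527/517, sense +
ω_out/ω_in = 527/517

527/517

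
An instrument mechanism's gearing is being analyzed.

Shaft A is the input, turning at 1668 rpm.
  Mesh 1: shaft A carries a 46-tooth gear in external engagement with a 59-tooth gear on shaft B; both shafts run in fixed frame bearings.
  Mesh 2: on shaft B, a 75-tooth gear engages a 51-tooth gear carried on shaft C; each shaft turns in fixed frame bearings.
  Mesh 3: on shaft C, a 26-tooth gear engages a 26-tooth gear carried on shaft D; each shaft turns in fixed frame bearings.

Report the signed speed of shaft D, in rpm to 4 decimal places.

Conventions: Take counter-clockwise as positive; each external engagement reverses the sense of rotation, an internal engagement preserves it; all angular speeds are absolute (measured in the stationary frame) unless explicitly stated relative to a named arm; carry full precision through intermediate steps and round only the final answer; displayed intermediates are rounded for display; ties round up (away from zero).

-1912.4626 rpm

topology: fixed-axis compound train — 3 meshes, A→D
mesh 1 [46T→59T]: ω = 1668.0000×46/59 = 1300.4746 rpm, sense flips to −
mesh 2 [75T→51T]: ω = 1300.4746×75/51 = 1912.4626 rpm, sense flips to +
mesh 3 [26T→26T]: ω = 1912.4626×26/26 = 1912.4626 rpm, sense flips to −
signed output speed = -1912.4626 rpm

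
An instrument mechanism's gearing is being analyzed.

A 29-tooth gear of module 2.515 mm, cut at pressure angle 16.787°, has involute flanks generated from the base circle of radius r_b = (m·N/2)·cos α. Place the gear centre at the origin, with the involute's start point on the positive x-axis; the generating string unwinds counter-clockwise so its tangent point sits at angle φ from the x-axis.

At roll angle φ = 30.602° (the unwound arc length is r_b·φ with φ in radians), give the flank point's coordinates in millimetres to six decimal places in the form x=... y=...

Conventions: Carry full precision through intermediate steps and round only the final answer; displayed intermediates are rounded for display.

x=39.543737 y=1.723110

single-mesh involute tooth geometry (29T wheel at module 2.515)
pitch radius r_p = m·N/2 = 2.515·29/2 = 36.467500
base radius r_b = r_p·cos α = 36.467500·cos 16.787° = 34.913439
roll angle φ = 30.602° = 0.53410566 rad
x = r_b·(cos φ + φ·sin φ) = 39.543737
y = r_b·(sin φ − φ·cos φ) = 1.723110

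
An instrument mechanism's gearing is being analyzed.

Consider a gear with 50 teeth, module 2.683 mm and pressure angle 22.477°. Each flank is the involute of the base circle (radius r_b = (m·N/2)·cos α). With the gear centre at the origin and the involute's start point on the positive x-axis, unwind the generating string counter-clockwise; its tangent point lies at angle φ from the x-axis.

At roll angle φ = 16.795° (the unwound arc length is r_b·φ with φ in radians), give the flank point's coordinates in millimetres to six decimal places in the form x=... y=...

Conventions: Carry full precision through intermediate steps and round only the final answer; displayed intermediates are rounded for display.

recognized (one wheel, involute flank): single-mesh tooth geometry, m = 2.683, N = 50
pitch radius r_p = m·N/2 = 2.683·50/2 = 67.075000
base radius r_b = r_p·cos α = 67.075000·cos 22.477° = 61.979519
roll angle φ = 16.795° = 0.29312805 rad
x = r_b·(cos φ + φ·sin φ) = 64.585358
y = r_b·(sin φ − φ·cos φ) = 0.515897

x=64.585358 y=0.515897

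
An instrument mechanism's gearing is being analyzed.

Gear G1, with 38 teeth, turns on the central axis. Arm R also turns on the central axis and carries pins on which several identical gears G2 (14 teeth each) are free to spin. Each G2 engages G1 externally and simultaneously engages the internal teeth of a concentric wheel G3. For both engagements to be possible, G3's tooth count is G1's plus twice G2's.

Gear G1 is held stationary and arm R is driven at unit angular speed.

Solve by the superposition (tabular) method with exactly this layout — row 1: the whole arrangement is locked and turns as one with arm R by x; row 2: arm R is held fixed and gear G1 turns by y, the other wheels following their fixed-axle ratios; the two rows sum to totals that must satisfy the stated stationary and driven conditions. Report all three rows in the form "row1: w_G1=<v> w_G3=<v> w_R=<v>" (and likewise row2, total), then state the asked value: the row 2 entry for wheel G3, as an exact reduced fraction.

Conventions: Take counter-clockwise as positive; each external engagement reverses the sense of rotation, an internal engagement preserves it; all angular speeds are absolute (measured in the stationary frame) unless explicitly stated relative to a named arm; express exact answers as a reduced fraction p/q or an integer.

row1: w_G1=1 w_G3=1 w_R=1
row2: w_G1=-1 w_G3=19/33 w_R=0
total: w_G1=0 w_G3=52/33 w_R=1
asked value: 19/33

planetary set (38T centre, 14T on arm, 66T internal) — Willis relation
row 1 (train locked, turned with arm): all members turn x
row 2 — arm fixed, fixed-axis ratios: sun y, ring −(38/66)·y, arm 0
boundary: total ω_sun = x + y = 0 and total ω_arm = x = 1  ⇒  y = -1, x = 1
row 2 ring = −(38/66)·(-1) = 19/33
totals (row 1 + row 2): sun 1 + (-1) = 0, ring 1 + 19/33 = 52/33, arm 1 + 0 = 1
asked cell (row2, ring) = 19/33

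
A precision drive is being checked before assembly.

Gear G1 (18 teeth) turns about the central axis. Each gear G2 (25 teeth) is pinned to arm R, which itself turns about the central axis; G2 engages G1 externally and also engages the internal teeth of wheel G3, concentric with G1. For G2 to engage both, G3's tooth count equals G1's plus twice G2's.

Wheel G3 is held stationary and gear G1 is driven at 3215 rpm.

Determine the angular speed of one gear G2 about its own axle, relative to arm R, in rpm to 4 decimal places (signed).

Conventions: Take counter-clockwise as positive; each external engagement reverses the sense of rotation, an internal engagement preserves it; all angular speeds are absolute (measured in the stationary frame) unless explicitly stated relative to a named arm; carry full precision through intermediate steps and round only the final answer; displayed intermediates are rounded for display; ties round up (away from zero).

-1830.3070 rpm

topology: planetary set — G1 18T / G2 25T / G3 68T, arm = carrier (Willis)
normalise by the input: solve with ω_sun = 1, then scale by 3215 rpm
ring teeth: 18 + 2·25 = 68
18(ω_sun−ω_arm) = −68(ω_ring−ω_arm),  ω_ring = 0, ω_sun = 1
18(1−ω_arm) = −68(0−ω_arm)  ⇒  86·ω_arm = 18  ⇒  ω_arm = 9/43
sun–planet mesh: 18·(1−9/43) = −25·(ω_p−ω_arm)  ⇒  ω_p−ω_arm = -612/1075
scale: ω_p−ω_arm = -612/1075 × 3215 rpm = -1830.3070 rpm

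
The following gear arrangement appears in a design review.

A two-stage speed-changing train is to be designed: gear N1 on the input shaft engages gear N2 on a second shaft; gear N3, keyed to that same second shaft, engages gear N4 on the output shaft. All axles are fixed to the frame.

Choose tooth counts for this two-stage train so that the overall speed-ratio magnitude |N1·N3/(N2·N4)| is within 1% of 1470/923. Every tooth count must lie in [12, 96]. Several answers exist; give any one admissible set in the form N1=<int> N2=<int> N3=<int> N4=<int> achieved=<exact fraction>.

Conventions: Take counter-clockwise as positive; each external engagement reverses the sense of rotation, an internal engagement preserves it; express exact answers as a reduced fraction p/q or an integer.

design class (target 1470/923): fixed-axis compound train
target = 1470/923 in lowest terms: an exact hit needs N1·N3 = k·1470 and N2·N4 = k·923 for one integer k, every count in [12, 96]; additionally prefer no 1:1 stage (N1 ≠ N2, N3 ≠ N4)
k = 1: N1·N3 = 1470 = 21·70, N2·N4 = 923 = 13·71
achieved = 21·70/(13·71) = 1470/923; |achieved − target| = 0 ≤ 147/9230 ✓

N1=21 N2=13 N3=70 N4=71 achieved=1470/923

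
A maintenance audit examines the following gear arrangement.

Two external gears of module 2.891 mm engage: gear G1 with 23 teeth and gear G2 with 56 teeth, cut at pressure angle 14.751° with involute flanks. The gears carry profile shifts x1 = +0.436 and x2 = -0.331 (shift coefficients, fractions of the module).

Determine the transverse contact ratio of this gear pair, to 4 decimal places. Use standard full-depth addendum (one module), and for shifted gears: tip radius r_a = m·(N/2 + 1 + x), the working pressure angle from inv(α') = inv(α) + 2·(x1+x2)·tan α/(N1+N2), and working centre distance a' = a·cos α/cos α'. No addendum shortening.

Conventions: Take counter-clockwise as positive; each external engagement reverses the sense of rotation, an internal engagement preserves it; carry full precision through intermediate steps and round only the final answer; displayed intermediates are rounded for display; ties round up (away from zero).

recognized (one external pair, fixed centres): single-mesh tooth geometry, m = 2.891, N1 = 23, N2 = 56
base radii: r_b1 = 32.150745, r_b2 = 78.280075
tip radii: r_a1 = 37.397976, r_a2 = 82.882079
inv(α') = inv(14.751°) + 2·(+0.436-0.331)·tan α/(23+56) = 0.00654308  ⇒  α' = 15.30720°
a' = a·cos α / cos α' = 114.1945·cos 14.751°/cos 15.30720° = 114.492528
action lengths: √(r_a1²−r_b1²) = 19.103356, √(r_a2²−r_b2²) = 27.233598
base pitch p_b = π·m·cos α = 8.783004
CR = (19.103356 + 27.233598 − 114.492528·sin 15.30720°)/8.783004 = 1.834405
contact ratio ≈ 1.8344

1.8344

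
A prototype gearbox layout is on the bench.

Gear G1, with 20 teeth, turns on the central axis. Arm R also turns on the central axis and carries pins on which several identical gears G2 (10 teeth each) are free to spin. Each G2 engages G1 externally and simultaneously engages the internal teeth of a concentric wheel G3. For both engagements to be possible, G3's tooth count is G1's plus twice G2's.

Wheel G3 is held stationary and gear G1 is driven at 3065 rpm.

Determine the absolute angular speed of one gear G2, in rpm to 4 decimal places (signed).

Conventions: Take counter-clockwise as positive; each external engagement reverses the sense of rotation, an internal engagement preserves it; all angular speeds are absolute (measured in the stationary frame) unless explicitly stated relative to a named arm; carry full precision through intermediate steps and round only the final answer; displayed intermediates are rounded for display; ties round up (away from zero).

class = planetary set [G3 = 20+2·10 = 40; Willis about the carrier]
normalise by the input: solve with ω_sun = 1, then scale by 3065 rpm
ring teeth: 20 + 2·10 = 40
20(ω_sun−ω_arm) = −40(ω_ring−ω_arm),  ω_ring = 0, ω_sun = 1
20(1−ω_arm) = −40(0−ω_arm)  ⇒  60·ω_arm = 20  ⇒  ω_arm = 1/3
sun–planet mesh: 20·(1−1/3) = −10·(ω_p−ω_arm)  ⇒  ω_p−ω_arm = -4/3
ω_p = 1/3 − 4/3 = -1
scale: ω_p = -1 × 3065 rpm = -3065.0000 rpm

-3065.0000 rpm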